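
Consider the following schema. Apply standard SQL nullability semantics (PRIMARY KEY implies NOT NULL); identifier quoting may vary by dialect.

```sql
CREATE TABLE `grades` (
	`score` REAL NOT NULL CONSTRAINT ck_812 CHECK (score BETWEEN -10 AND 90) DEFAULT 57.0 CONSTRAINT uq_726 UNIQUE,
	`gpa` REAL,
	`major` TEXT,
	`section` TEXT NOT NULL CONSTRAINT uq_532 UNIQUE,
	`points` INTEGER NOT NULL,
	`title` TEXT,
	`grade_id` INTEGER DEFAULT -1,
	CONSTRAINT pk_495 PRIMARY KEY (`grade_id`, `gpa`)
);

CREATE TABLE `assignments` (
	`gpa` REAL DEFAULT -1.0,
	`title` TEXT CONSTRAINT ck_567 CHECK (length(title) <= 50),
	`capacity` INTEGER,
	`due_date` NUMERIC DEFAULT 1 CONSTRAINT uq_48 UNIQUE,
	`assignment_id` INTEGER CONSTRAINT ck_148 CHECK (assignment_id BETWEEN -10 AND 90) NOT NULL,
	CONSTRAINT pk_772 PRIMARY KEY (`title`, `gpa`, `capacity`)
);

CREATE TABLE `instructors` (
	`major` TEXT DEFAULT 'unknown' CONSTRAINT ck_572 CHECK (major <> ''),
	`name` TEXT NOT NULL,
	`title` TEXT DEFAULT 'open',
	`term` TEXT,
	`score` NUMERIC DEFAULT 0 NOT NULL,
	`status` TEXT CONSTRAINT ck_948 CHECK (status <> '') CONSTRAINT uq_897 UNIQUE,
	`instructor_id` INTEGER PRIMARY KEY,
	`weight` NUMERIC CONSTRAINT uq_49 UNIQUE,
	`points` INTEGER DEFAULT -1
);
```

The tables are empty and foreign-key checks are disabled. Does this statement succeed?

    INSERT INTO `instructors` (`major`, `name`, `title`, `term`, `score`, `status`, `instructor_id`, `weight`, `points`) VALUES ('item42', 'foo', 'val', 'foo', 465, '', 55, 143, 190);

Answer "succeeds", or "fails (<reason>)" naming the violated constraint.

fails (CHECK on status)

The value '' for status violates CHECK (status <> '').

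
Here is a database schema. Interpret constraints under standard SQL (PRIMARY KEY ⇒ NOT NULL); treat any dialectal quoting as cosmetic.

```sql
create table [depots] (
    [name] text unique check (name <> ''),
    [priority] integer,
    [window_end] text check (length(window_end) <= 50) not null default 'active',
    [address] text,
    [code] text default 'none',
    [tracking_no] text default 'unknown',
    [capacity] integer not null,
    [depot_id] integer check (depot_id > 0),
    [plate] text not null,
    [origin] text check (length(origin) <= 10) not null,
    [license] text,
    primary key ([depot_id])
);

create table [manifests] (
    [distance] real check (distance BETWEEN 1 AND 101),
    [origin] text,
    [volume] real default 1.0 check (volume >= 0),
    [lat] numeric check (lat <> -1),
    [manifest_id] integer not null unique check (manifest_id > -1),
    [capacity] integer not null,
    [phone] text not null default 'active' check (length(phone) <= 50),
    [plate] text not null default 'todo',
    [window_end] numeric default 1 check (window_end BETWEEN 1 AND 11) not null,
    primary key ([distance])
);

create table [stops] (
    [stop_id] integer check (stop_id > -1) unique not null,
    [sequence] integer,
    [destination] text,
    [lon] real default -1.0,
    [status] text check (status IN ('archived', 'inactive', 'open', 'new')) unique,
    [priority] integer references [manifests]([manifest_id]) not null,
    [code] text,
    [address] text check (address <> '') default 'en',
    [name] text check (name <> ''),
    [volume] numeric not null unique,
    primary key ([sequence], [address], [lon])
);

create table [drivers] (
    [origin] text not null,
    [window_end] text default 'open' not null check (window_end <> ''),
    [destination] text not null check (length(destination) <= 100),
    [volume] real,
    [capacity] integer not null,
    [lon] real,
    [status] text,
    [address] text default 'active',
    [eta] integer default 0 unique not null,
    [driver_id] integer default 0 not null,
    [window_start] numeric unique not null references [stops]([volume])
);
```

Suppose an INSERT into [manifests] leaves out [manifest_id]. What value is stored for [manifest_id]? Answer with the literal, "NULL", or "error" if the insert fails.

error

manifest_id has no DEFAULT clause.
Omitting it would insert NULL, but it is declared NOT NULL, so the INSERT fails.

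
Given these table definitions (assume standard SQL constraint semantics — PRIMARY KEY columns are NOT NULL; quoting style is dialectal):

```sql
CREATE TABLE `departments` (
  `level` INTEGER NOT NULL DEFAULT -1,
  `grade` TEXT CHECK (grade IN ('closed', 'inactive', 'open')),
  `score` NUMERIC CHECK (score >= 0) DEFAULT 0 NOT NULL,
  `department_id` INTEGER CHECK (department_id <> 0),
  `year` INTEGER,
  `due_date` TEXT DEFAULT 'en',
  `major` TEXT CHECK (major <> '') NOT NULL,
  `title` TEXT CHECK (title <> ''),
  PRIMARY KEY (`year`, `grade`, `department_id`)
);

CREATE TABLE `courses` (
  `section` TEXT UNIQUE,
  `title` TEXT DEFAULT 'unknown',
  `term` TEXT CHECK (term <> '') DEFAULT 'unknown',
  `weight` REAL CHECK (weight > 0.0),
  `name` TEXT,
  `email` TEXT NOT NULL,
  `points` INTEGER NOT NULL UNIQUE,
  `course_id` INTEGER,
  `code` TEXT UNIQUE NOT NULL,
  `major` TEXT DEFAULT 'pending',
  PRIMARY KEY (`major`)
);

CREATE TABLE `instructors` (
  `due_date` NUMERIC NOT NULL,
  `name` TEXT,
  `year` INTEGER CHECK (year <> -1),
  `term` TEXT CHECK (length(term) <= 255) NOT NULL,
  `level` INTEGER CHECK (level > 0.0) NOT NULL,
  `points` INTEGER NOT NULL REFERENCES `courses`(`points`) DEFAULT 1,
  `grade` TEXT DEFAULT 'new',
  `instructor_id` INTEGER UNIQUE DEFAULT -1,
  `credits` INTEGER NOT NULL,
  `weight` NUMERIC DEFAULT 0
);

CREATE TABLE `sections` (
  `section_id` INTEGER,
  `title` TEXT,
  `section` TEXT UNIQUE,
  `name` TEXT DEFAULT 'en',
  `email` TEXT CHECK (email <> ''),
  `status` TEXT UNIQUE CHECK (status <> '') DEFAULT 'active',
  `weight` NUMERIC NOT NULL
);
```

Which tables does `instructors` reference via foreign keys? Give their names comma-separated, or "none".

courses

- points REFERENCES courses(points).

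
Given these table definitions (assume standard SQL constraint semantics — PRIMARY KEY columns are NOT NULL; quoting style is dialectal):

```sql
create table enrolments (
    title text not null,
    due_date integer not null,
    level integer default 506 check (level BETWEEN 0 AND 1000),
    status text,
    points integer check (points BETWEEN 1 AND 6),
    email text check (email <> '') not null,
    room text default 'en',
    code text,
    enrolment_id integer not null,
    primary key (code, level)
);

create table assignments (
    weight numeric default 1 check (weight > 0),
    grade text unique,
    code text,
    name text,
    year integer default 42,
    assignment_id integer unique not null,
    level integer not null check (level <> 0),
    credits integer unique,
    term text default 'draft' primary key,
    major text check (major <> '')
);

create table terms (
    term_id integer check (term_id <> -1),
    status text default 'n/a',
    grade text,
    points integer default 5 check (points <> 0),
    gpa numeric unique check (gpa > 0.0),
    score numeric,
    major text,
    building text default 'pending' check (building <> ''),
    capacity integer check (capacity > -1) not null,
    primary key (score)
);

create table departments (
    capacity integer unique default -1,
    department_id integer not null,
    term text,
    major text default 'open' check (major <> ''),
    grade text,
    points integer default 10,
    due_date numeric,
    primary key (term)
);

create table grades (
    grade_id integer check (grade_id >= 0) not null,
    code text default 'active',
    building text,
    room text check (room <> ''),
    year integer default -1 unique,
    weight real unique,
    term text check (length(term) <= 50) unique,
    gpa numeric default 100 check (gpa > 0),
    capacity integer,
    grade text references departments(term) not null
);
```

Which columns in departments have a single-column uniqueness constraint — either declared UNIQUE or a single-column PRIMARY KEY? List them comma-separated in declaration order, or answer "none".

- capacity: declared UNIQUE → unique.
- department_id: no UNIQUE or single-column PK constraint.
- term: single-column PRIMARY KEY → unique.
- major: no UNIQUE or single-column PK constraint.
- grade: no UNIQUE or single-column PK constraint.
- points: no UNIQUE or single-column PK constraint.
- due_date: no UNIQUE or single-column PK constraint.

capacity, term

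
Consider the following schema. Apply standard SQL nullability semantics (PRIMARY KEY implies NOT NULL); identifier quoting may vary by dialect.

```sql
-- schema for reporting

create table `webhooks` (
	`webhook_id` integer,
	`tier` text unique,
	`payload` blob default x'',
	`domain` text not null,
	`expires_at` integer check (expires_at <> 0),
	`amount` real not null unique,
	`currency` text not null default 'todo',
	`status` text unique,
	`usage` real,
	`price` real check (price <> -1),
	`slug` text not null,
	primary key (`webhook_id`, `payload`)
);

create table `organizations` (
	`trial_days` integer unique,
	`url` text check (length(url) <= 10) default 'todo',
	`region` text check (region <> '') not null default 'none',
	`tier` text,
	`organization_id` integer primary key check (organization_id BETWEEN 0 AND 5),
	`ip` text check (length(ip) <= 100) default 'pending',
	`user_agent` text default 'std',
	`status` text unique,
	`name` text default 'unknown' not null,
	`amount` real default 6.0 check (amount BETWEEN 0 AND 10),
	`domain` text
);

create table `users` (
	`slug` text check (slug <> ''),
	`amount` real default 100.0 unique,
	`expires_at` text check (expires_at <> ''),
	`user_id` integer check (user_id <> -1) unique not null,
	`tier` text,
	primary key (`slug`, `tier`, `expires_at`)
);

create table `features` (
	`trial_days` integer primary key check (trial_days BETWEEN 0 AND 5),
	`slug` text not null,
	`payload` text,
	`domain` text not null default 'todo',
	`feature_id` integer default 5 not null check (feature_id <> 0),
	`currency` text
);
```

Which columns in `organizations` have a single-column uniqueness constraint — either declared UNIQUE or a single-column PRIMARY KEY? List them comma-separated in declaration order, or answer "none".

- trial_days: declared UNIQUE → unique.
- url: no UNIQUE or single-column PK constraint.
- region: no UNIQUE or single-column PK constraint.
- tier: no UNIQUE or single-column PK constraint.
- organization_id: single-column PRIMARY KEY → unique.
- ip: no UNIQUE or single-column PK constraint.
- user_agent: no UNIQUE or single-column PK constraint.
- status: declared UNIQUE → unique.
- name: no UNIQUE or single-column PK constraint.
- amount: no UNIQUE or single-column PK constraint.
- domain: no UNIQUE or single-column PK constraint.

trial_days, organization_id, status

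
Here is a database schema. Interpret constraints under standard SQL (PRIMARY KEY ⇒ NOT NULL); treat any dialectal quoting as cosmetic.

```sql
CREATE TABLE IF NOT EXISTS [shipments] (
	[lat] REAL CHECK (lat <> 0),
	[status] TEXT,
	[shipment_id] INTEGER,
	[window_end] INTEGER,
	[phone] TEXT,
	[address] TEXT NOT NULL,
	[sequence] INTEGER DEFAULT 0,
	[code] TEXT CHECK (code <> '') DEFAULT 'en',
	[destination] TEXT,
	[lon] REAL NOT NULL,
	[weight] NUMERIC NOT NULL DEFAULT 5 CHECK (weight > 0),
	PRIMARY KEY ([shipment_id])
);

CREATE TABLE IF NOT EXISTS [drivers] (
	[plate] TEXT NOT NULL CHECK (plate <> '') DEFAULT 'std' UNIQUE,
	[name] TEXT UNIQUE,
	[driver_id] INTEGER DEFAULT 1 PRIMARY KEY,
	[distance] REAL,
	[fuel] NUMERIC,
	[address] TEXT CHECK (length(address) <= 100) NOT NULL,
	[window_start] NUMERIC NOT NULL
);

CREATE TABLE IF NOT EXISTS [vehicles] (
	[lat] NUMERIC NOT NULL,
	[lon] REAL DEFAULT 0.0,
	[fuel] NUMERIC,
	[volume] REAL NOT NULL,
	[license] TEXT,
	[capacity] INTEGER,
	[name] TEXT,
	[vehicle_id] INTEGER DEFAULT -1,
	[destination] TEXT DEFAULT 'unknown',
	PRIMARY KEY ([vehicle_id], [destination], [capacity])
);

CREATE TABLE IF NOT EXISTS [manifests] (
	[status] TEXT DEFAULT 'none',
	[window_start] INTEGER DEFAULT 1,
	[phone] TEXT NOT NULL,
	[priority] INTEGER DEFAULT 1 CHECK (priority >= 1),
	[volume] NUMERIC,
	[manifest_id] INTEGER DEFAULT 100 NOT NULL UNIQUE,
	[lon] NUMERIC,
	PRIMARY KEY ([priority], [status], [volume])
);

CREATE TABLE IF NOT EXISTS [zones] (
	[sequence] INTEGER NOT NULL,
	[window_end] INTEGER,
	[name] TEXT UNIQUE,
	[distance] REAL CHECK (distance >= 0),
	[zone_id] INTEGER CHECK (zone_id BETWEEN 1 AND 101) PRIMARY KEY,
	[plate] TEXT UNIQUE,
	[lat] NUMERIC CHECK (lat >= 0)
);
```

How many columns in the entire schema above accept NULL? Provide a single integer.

shipments: 7 nullable (lat, status, window_end, phone, sequence, code, destination — PK (shipment_id) and explicit NOT NULL columns excluded).
drivers: 3 nullable (name, distance, fuel — PK (driver_id) and explicit NOT NULL columns excluded).
vehicles: 4 nullable (lon, fuel, license, name — PK (vehicle_id, destination, capacity) and explicit NOT NULL columns excluded).
manifests: 2 nullable (window_start, lon — PK (priority, status, volume) and explicit NOT NULL columns excluded).
zones: 5 nullable (window_end, name, distance, plate, lat — PK (zone_id) and explicit NOT NULL columns excluded).
Total: 7 + 3 + 4 + 2 + 5 = 21.

21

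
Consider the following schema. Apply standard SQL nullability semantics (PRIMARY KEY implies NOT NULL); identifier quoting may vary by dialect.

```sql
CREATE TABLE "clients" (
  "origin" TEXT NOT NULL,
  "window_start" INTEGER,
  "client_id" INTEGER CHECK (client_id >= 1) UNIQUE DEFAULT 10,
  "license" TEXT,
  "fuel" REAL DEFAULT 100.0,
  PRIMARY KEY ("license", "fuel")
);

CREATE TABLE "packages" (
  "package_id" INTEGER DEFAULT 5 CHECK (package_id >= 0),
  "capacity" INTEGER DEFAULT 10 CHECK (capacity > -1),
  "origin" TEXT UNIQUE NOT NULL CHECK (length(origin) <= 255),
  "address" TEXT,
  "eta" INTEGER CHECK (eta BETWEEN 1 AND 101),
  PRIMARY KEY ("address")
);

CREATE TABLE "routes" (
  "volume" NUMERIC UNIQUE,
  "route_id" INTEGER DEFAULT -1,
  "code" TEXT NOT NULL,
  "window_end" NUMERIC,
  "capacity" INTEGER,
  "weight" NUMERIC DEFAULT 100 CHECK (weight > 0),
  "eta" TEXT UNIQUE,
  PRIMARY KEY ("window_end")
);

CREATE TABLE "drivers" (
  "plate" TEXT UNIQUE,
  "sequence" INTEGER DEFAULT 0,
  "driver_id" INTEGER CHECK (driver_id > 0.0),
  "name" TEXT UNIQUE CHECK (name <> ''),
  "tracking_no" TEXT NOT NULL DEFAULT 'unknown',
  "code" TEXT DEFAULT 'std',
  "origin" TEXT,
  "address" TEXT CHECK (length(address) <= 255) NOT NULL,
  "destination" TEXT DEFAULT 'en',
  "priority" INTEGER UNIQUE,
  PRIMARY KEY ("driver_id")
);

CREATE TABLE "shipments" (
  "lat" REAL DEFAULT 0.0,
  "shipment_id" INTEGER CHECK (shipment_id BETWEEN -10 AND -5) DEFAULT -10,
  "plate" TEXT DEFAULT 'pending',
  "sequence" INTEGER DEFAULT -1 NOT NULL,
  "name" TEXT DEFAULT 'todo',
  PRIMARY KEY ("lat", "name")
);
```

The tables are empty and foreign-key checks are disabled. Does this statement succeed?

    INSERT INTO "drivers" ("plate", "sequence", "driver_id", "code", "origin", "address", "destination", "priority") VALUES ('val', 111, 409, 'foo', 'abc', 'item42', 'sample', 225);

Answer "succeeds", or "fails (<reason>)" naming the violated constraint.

succeeds

NOT NULL columns: address is supplied; driver_id is supplied; tracking_no defaults to 'unknown'.
CHECK constraints: 409 satisfies (driver_id > 0.0); 'item42' satisfies (length(address) <= 255).
No constraint is violated.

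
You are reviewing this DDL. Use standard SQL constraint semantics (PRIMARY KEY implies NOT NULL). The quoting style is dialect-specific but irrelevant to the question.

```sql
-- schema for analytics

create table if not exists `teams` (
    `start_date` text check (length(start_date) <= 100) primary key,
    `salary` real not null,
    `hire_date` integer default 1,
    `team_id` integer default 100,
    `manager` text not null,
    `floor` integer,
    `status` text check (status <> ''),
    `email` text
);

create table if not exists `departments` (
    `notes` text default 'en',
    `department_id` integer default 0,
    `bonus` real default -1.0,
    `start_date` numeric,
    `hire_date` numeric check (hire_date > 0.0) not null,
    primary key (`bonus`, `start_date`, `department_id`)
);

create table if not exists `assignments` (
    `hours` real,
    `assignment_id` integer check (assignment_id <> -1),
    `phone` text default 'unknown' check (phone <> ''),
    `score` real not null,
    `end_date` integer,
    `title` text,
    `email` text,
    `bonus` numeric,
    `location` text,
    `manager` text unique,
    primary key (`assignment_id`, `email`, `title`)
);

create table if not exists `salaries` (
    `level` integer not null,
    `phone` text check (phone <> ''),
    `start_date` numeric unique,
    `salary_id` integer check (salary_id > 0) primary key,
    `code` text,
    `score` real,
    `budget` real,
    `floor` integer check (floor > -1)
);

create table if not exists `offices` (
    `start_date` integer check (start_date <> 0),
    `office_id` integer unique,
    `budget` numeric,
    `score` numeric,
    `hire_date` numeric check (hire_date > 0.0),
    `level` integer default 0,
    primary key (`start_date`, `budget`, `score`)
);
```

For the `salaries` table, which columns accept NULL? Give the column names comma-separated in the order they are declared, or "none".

phone, start_date, code, score, budget, floor

- level: declared NOT NULL → not nullable.
- phone: CHECK does not forbid NULL (a CHECK constraint passes when its expression is NULL) → nullable.
- start_date: UNIQUE does not imply NOT NULL → nullable.
- salary_id: part of the PRIMARY KEY, which implies NOT NULL → not nullable.
- code: no NOT NULL constraint applies → nullable.
- score: no NOT NULL constraint applies → nullable.
- budget: no NOT NULL constraint applies → nullable.
- floor: CHECK does not forbid NULL (a CHECK constraint passes when its expression is NULL) → nullable.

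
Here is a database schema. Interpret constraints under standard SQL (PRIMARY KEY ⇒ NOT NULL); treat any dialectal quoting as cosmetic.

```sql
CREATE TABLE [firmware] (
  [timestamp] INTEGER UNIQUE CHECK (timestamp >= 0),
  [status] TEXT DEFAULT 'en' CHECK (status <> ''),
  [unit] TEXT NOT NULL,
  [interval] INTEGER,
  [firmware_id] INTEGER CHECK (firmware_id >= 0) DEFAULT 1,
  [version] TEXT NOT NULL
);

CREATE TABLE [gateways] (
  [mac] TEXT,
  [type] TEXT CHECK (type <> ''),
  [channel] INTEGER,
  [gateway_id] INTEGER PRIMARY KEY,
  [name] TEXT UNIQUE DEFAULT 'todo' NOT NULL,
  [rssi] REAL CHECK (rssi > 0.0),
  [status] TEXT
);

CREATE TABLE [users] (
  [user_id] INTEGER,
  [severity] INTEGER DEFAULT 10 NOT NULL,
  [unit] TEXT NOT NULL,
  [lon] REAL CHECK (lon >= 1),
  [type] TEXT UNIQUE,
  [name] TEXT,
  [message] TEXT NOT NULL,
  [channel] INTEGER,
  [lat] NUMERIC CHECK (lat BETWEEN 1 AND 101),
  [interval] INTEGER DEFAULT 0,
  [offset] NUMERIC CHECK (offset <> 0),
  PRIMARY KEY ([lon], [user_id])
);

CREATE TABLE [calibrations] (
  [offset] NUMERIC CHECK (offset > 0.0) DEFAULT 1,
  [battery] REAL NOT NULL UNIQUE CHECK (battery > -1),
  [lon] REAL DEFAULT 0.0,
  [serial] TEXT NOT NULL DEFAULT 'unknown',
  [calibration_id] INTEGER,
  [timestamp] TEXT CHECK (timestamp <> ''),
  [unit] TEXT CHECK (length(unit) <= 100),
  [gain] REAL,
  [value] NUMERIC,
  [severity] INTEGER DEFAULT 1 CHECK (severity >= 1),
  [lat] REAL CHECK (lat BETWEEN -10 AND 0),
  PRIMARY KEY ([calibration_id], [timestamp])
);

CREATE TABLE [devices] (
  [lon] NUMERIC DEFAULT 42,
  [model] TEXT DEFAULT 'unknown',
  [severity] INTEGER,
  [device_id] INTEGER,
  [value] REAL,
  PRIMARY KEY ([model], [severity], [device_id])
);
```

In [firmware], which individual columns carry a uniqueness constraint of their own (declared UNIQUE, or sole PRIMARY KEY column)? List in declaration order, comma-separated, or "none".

- timestamp: declared UNIQUE → unique.
- status: no UNIQUE or single-column PK constraint.
- unit: no UNIQUE or single-column PK constraint.
- interval: no UNIQUE or single-column PK constraint.
- firmware_id: no UNIQUE or single-column PK constraint.
- version: no UNIQUE or single-column PK constraint.

timestamp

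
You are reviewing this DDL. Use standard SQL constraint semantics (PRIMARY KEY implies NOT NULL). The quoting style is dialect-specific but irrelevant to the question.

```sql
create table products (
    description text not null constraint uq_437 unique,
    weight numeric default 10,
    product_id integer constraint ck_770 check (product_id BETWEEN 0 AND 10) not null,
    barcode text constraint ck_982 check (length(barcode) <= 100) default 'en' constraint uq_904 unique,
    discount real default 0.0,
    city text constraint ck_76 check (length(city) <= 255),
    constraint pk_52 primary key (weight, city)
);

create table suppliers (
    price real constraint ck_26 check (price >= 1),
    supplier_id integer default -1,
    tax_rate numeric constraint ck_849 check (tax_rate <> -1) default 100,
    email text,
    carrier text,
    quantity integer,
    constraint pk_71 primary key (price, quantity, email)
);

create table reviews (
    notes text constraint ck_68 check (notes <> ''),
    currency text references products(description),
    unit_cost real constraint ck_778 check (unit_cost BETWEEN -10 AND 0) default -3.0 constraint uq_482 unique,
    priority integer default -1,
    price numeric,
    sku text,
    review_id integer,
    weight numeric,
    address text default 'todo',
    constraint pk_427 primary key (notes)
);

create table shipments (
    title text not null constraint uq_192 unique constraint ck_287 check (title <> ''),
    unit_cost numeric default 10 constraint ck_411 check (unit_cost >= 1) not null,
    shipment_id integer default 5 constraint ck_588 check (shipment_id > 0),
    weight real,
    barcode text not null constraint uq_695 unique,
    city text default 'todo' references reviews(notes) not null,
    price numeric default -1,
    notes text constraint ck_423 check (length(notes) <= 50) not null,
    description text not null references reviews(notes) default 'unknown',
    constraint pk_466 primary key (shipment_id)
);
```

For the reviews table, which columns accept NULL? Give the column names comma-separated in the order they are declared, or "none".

currency, unit_cost, priority, price, sku, review_id, weight, address

- notes: part of the PRIMARY KEY, which implies NOT NULL → not nullable.
- currency: a foreign key column may be NULL unless separately constrained → nullable.
- unit_cost: CHECK does not forbid NULL (a CHECK constraint passes when its expression is NULL) → nullable.
- priority: DEFAULT only fills an omitted column; an explicit NULL is still allowed → nullable.
- price: no NOT NULL constraint applies → nullable.
- sku: no NOT NULL constraint applies → nullable.
- review_id: no NOT NULL constraint applies → nullable.
- weight: no NOT NULL constraint applies → nullable.
- address: DEFAULT only fills an omitted column; an explicit NULL is still allowed → nullable.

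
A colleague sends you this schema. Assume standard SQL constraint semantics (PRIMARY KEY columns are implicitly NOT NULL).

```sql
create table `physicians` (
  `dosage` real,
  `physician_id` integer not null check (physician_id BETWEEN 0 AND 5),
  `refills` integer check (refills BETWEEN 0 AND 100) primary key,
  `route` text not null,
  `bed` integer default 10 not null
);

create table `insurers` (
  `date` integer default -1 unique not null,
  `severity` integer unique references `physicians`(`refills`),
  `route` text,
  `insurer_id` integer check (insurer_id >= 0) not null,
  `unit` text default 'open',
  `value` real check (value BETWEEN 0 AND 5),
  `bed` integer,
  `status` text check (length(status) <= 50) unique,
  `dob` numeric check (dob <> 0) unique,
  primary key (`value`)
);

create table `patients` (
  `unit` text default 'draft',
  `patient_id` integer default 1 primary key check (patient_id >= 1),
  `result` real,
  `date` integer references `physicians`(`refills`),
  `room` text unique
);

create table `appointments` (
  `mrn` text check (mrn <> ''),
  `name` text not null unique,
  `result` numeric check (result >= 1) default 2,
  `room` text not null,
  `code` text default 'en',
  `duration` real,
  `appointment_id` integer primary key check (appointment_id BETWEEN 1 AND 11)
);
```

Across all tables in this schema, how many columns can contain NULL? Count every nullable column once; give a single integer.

physicians: 1 nullable (dosage — PK (refills) and explicit NOT NULL columns excluded).
insurers: 6 nullable (severity, route, unit, bed, status, dob — PK (value) and explicit NOT NULL columns excluded).
patients: 4 nullable (unit, result, date, room — PK (patient_id) and explicit NOT NULL columns excluded).
appointments: 4 nullable (mrn, result, code, duration — PK (appointment_id) and explicit NOT NULL columns excluded).
Total: 1 + 6 + 4 + 4 = 15.

15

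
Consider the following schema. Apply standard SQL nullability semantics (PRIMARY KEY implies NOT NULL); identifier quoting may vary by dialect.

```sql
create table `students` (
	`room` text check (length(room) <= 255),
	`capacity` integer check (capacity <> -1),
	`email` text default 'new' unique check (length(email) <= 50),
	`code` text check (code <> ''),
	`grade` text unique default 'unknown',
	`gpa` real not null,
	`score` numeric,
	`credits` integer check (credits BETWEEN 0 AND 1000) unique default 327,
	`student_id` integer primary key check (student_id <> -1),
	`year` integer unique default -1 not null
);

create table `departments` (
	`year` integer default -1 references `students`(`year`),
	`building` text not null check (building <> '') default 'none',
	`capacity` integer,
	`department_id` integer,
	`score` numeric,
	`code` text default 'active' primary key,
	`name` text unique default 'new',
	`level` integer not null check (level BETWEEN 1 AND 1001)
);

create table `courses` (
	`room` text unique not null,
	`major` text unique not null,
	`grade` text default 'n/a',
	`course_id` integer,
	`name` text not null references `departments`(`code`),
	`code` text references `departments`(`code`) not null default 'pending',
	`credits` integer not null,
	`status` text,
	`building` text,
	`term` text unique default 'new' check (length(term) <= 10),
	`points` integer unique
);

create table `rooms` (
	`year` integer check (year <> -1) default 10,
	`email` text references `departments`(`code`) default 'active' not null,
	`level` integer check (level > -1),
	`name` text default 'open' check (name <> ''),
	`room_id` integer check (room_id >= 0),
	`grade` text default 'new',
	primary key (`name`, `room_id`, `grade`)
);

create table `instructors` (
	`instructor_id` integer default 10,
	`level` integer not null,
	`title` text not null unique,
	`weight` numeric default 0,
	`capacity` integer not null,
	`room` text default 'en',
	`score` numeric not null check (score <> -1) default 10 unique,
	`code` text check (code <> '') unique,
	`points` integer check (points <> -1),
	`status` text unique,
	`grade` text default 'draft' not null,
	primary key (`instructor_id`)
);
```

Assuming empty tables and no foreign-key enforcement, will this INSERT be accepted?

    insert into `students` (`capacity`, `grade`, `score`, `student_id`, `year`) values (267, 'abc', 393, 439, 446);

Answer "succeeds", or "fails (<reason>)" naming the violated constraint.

gpa is omitted from the column list and has no DEFAULT, so it would receive NULL.
But gpa is declared NOT NULL.

fails (NOT NULL on gpa)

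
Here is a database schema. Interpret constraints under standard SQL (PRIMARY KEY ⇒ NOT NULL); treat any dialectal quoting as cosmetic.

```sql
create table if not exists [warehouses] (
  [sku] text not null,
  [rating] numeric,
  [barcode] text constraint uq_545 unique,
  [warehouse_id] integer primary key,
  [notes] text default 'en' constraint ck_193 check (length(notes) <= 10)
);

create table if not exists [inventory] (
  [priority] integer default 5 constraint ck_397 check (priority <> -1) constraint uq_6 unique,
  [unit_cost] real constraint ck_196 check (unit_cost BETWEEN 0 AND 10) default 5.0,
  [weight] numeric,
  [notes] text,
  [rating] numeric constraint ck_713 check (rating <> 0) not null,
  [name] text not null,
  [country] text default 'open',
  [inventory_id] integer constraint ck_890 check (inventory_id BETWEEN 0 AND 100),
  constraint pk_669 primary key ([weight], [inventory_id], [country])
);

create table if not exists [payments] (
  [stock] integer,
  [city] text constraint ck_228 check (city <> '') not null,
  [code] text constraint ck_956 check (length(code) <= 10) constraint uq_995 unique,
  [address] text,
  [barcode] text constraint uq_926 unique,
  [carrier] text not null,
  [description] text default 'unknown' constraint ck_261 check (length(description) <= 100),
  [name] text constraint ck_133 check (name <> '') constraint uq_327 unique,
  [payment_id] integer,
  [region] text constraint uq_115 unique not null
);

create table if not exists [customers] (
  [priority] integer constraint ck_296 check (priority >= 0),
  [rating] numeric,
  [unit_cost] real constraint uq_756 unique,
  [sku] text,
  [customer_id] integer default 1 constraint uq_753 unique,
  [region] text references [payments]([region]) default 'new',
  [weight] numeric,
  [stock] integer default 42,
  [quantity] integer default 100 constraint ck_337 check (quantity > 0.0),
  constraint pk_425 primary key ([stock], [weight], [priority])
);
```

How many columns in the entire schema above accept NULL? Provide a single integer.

19

warehouses: 3 nullable (rating, barcode, notes — PK (warehouse_id) and explicit NOT NULL columns excluded).
inventory: 3 nullable (priority, unit_cost, notes — PK (weight, inventory_id, country) and explicit NOT NULL columns excluded).
payments: 7 nullable (stock, code, address, barcode, description, name, payment_id — PK none and explicit NOT NULL columns excluded).
customers: 6 nullable (rating, unit_cost, sku, customer_id, region, quantity — PK (stock, weight, priority) and explicit NOT NULL columns excluded).
Total: 3 + 3 + 7 + 6 = 19.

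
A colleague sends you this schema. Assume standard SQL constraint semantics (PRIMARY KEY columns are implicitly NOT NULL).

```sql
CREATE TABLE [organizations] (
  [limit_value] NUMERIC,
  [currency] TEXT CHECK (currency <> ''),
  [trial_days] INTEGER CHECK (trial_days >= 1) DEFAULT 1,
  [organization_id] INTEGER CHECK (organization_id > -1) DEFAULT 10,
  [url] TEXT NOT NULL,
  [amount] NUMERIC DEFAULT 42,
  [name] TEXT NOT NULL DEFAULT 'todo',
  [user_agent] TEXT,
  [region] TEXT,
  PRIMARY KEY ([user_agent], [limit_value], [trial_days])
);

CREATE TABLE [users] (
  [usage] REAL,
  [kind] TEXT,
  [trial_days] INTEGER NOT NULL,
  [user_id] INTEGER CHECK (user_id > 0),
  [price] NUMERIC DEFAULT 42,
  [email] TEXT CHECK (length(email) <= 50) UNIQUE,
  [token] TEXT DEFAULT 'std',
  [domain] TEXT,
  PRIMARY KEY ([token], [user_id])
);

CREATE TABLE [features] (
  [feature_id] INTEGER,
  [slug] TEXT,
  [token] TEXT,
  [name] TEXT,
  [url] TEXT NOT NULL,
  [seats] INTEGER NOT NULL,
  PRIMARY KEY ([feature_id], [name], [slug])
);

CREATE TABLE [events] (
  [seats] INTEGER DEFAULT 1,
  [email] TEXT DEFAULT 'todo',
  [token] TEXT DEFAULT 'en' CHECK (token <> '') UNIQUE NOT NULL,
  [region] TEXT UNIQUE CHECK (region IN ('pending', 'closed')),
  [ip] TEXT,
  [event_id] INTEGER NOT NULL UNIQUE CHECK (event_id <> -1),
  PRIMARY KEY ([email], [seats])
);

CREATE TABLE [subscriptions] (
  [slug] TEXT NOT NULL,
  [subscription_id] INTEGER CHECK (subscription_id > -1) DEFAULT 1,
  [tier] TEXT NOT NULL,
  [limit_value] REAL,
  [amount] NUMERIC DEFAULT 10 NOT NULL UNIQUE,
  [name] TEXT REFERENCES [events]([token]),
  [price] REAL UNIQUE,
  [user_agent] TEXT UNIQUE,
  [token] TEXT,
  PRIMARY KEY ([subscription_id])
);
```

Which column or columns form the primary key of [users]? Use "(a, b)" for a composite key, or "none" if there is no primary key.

(token, user_id)

A table-level PRIMARY KEY clause names 2 columns: token, user_id.
This is a composite key — the combination is unique, not each column individually.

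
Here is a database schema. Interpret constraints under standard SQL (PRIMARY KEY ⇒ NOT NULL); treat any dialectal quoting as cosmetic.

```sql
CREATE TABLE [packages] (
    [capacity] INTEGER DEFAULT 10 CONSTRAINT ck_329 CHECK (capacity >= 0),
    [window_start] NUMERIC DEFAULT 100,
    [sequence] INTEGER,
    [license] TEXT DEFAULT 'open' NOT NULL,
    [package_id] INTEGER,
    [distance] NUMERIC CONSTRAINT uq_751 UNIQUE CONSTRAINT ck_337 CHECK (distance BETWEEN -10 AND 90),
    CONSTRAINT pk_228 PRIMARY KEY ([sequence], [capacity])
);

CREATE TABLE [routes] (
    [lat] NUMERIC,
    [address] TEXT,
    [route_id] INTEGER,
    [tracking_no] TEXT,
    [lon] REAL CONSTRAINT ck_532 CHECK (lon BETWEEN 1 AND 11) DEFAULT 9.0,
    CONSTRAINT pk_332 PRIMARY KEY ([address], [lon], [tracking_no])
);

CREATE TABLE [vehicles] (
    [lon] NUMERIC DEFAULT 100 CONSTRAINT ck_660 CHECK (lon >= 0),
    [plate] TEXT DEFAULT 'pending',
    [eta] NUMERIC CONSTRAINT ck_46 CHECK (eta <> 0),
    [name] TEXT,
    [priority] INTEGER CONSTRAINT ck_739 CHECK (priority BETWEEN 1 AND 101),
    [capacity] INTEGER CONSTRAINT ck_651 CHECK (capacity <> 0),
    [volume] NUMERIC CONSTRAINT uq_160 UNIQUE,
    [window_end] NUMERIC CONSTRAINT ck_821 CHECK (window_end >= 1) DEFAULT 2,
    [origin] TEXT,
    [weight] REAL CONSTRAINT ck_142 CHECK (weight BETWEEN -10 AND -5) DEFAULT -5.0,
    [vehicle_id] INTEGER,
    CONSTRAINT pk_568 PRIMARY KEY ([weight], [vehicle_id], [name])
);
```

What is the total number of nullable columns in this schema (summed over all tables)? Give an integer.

packages: 3 nullable (window_start, package_id, distance — PK (sequence, capacity) and explicit NOT NULL columns excluded).
routes: 2 nullable (lat, route_id — PK (address, lon, tracking_no) and explicit NOT NULL columns excluded).
vehicles: 8 nullable (lon, plate, eta, priority, capacity, volume, window_end, origin — PK (weight, vehicle_id, name) and explicit NOT NULL columns excluded).
Total: 3 + 2 + 8 = 13.

13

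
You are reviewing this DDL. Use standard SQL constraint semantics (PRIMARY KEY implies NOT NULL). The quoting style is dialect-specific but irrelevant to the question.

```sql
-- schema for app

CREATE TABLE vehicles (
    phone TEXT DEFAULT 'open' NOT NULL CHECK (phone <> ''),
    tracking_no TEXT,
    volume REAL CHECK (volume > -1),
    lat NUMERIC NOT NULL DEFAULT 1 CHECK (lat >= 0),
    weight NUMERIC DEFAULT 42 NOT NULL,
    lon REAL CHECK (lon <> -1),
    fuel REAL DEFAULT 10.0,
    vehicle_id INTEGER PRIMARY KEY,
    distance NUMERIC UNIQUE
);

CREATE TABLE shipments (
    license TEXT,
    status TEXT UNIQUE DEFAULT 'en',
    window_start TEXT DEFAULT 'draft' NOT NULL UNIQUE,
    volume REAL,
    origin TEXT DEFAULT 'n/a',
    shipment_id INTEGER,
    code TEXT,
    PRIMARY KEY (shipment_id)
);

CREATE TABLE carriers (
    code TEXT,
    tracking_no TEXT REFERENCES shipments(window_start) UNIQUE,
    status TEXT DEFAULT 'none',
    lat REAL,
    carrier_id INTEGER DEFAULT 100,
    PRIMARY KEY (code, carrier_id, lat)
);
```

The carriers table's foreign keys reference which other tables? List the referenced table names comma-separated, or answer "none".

- tracking_no REFERENCES shipments(window_start).

shipments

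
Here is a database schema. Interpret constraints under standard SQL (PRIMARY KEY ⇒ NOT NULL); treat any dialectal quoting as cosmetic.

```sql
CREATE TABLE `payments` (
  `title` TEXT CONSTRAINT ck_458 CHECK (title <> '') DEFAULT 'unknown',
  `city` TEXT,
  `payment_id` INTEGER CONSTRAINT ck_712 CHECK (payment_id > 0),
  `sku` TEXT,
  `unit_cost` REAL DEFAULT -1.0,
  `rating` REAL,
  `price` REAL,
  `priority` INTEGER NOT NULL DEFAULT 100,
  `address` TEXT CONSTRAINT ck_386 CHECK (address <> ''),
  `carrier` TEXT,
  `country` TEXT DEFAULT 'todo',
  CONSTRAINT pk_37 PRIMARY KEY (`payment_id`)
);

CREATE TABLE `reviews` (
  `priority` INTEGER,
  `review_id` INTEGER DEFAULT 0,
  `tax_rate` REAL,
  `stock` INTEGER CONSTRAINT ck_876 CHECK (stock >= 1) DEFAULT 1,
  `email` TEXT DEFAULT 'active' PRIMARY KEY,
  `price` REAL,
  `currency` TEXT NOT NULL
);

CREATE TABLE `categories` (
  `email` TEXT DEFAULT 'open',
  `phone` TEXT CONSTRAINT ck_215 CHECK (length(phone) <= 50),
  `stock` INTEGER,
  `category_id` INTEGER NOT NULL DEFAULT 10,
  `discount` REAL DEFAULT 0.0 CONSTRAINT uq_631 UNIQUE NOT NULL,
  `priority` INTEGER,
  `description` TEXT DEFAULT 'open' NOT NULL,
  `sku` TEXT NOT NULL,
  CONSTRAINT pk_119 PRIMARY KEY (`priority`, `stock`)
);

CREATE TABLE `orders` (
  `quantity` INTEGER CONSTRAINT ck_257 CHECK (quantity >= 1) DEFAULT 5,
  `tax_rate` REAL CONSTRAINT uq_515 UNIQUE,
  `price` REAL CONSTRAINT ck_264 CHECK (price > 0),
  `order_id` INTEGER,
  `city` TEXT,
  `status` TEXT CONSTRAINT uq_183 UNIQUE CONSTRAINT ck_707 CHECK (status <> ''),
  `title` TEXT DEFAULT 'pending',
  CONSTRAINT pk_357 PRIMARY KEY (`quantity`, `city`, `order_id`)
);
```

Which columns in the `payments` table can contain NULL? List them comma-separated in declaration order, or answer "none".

- title: CHECK does not forbid NULL (a CHECK constraint passes when its expression is NULL) → nullable.
- city: no NOT NULL constraint applies → nullable.
- payment_id: part of the PRIMARY KEY, which implies NOT NULL → not nullable.
- sku: no NOT NULL constraint applies → nullable.
- unit_cost: DEFAULT only fills an omitted column; an explicit NULL is still allowed → nullable.
- rating: no NOT NULL constraint applies → nullable.
- price: no NOT NULL constraint applies → nullable.
- priority: declared NOT NULL → not nullable.
- address: CHECK does not forbid NULL (a CHECK constraint passes when its expression is NULL) → nullable.
- carrier: no NOT NULL constraint applies → nullable.
- country: DEFAULT only fills an omitted column; an explicit NULL is still allowed → nullable.

title, city, sku, unit_cost, rating, price, address, carrier, country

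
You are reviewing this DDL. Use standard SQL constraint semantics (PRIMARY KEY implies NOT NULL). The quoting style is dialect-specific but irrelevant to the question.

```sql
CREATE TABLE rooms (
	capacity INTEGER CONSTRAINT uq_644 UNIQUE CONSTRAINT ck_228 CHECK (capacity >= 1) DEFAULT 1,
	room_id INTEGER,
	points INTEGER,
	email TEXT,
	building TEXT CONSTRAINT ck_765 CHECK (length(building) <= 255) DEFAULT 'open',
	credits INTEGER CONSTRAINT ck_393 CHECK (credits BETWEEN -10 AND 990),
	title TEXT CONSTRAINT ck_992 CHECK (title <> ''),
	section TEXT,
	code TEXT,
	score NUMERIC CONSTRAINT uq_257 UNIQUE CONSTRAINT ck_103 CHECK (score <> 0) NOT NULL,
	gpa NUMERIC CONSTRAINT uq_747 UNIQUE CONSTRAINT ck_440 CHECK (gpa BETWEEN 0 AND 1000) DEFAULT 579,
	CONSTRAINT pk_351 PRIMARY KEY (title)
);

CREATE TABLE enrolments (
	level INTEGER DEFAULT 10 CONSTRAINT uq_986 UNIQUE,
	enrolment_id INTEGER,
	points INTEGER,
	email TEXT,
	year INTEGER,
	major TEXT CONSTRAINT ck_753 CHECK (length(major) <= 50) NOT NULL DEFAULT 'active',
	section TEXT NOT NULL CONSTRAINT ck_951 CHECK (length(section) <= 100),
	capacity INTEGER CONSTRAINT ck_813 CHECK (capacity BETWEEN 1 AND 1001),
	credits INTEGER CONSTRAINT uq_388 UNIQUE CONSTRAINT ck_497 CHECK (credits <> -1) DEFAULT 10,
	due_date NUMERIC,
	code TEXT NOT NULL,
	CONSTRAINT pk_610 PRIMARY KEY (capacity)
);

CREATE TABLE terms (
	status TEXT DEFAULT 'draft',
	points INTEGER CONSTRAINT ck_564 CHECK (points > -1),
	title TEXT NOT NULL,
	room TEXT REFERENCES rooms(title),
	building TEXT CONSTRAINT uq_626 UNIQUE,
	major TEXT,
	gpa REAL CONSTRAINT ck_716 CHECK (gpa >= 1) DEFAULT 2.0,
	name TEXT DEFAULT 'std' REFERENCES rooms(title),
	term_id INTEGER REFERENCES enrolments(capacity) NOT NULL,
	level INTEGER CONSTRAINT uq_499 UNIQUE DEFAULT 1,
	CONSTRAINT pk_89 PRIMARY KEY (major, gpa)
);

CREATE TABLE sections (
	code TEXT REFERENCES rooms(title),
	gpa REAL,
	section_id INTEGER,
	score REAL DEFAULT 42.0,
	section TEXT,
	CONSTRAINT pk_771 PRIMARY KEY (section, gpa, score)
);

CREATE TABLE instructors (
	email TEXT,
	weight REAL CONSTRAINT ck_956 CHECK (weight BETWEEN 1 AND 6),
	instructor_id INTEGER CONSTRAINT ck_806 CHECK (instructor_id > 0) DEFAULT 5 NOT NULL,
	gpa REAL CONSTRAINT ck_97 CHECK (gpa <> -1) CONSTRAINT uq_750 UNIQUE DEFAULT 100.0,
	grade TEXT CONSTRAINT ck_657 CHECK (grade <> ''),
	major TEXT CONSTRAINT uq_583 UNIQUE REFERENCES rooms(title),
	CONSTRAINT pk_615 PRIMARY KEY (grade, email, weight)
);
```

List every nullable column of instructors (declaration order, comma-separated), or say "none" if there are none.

- email: part of the PRIMARY KEY, which implies NOT NULL → not nullable.
- weight: part of the PRIMARY KEY, which implies NOT NULL → not nullable.
- instructor_id: declared NOT NULL → not nullable.
- gpa: CHECK does not forbid NULL (a CHECK constraint passes when its expression is NULL) → nullable.
- grade: part of the PRIMARY KEY, which implies NOT NULL → not nullable.
- major: a foreign key column may be NULL unless separately constrained → nullable.

gpa, major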